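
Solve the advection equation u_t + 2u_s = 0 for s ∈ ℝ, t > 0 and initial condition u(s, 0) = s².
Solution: By method of characteristics (waves move right with speed 2):
Along characteristics s - 2t = const, u is constant, so u(s,t) = f(s - 2t) with f = u(·, 0).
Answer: u(s, t) = s² - 4st + 4t²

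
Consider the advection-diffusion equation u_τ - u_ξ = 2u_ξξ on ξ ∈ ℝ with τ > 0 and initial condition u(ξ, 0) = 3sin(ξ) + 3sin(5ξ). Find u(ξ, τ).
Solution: Moving frame: η = ξ + τ, σ = τ, u = w(η,σ), so u_τ = w_σ + w_η and u_ξξ = w_ηη.
Hence u_τ - u_ξ = w_σ and the PDE becomes the heat equation w_σ = 2w_ηη on η ∈ ℝ.
Initial data: w(η,0) = u(η,0) = 3sin(η) + 3sin(5η). Each mode sin(nη) decays as exp(-2n²σ) on ℝ, so w(η,σ) = Σ c_n exp(-2n²σ) sin(nη) with c_1=3, c_5=3: w(η,σ) = 3exp(-2σ)sin(η) + 3exp(-50σ)sin(5η).
Substituting back: u(ξ,τ) = w(ξ + τ, τ).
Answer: u(ξ, τ) = 3exp(-2τ)sin(ξ + τ) + 3exp(-50τ)sin(5ξ + 5τ)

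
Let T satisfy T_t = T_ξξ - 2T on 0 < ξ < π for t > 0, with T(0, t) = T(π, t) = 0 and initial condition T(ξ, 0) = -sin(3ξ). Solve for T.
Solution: Substitute T = exp(-2t)u, i.e. u = exp(2t)T.
By the product rule, T_t = exp(-2t)(u_t - 2u), T_ξξ = exp(-2t)u_ξξ.
Substituting into the PDE and dividing by exp(-2t): u_t - 2u = u_ξξ - 2u.
The lower-order terms cancel, leaving the standard heat equation u_t = u_ξξ.
Initial data for u: u(ξ,0) = T(ξ,0) = -sin(3ξ). The boundary conditions carry over: u(0,t) = u(π,t) = 0.
Solve for u:
  Using separation of variables u = X(ξ)G(t):
  Eigenfunctions: sin(nξ), n = 1, 2, 3, ...
  General solution: u(ξ, t) = Σ c_n sin(nξ) exp(-n² t)
  Matching u(ξ,0) = -sin(3ξ) term by term: c_3=-1.
Hence u(ξ,t) = -exp(-9t)sin(3ξ).
Transform back: T(ξ,t) = exp(-2t)u(ξ,t).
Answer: T(ξ, t) = -exp(-11t)sin(3ξ)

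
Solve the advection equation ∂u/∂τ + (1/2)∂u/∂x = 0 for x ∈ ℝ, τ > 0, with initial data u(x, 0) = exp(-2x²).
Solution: By method of characteristics (waves move right with speed 1/2):
Along characteristics x - (1/2)τ = const, u is constant, so u(x,τ) = f(x - (1/2)τ) with f = u(·, 0).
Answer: u(x, τ) = exp(-2(x - τ/2)²)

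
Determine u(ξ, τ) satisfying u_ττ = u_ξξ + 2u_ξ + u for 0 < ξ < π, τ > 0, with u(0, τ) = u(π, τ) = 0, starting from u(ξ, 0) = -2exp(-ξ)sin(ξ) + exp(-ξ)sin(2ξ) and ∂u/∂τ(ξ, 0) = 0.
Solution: Substitute u = exp(-ξ)w.
Then u_ξ = exp(-ξ)(w_ξ - w), u_ξξ = exp(-ξ)(w_ξξ - 2w_ξ + w), u_ττ = exp(-ξ)w_ττ; substituting and dividing by exp(-ξ), the lower-order terms cancel: w_ττ = w_ξξ (standard wave equation).
Data for w: w(ξ,0) = exp(ξ)u(ξ,0) = -2sin(ξ) + sin(2ξ); w_τ(ξ,0) = exp(ξ)u_τ(ξ,0) = 0. The boundary conditions carry over: w(0,τ) = w(π,τ) = 0.
Separating variables: w = Σ [A_n cos(ω_n τ) + B_n sin(ω_n τ)] sin(nξ), ω_n = n. From ICs: A_1=-2, A_2=1.
So w(ξ,τ) = -2sin(ξ)cos(τ) + sin(2ξ)cos(2τ), and u(ξ,τ) = exp(-ξ)w(ξ,τ).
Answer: u(ξ, τ) = -2exp(-ξ)sin(ξ)cos(τ) + exp(-ξ)sin(2ξ)cos(2τ)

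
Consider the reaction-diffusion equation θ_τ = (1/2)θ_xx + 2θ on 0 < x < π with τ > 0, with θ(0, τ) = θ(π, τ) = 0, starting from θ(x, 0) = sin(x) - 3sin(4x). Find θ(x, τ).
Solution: Substitute θ = exp(2τ)u, i.e. u = exp(-2τ)θ.
By the product rule, θ_τ = exp(2τ)(u_τ + 2u), θ_xx = exp(2τ)u_xx.
Substituting into the PDE and dividing by exp(2τ): u_τ + 2u = (1/2)u_xx + 2u.
The lower-order terms cancel, leaving the standard heat equation u_τ = (1/2)u_xx.
Initial data for u: u(x,0) = θ(x,0) = sin(x) - 3sin(4x). The boundary conditions carry over: u(0,τ) = u(π,τ) = 0.
Solve for u:
  Using separation of variables u = X(x)G(τ):
  Eigenfunctions: sin(nx), n = 1, 2, 3, ...
  General solution: u(x, τ) = Σ c_n sin(nx) exp(-n² τ/2)
  Matching u(x,0) = sin(x) - 3sin(4x) term by term: c_1=1, c_4=-3.
Hence u(x,τ) = -3exp(-8τ)sin(4x) + exp(-τ/2)sin(x).
Transform back: θ(x,τ) = exp(2τ)u(x,τ).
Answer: θ(x, τ) = exp(3τ/2)sin(x) - 3exp(-6τ)sin(4x)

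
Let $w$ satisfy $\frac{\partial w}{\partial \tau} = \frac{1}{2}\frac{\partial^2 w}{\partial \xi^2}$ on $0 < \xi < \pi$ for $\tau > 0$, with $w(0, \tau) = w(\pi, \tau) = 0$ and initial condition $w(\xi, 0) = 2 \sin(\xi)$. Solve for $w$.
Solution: Using separation of variables $w = X(\xi)T(\tau)$:
Eigenfunctions: $\sin(n\xi)$, $n = 1, 2, 3, \ldots$
General solution: $w(\xi, \tau) = \sum c_n \sin(n\xi) e^{-n^2 \tau/2}$
Matching $w(\xi,0) = 2 \sin(\xi)$ term by term: $c_1=2$.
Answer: $w(\xi, \tau) = 2 e^{-\tau/2} \sin(\xi)$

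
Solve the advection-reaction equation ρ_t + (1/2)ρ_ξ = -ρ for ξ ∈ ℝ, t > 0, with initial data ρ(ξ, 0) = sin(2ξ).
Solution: Substitute ρ = exp(-t)u, i.e. u = exp(t)ρ.
By the product rule, ρ_t = exp(-t)(u_t - u), ρ_ξ = exp(-t)u_ξ.
Substituting into the PDE and dividing by exp(-t): u_t - u + (1/2)u_ξ = -u.
The lower-order terms cancel, leaving the standard advection equation u_t + (1/2)u_ξ = 0.
Initial data for u: u(ξ,0) = ρ(ξ,0) = sin(2ξ).
Solve for u:
  By method of characteristics (waves move right with speed 1/2):
  Along characteristics ξ - (1/2)t = const, u is constant, so u(ξ,t) = f(ξ - (1/2)t) with f = u(·, 0).
Hence u(ξ,t) = -sin(t - 2ξ).
Transform back: ρ(ξ,t) = exp(-t)u(ξ,t).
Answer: ρ(ξ, t) = -exp(-t)sin(t - 2ξ)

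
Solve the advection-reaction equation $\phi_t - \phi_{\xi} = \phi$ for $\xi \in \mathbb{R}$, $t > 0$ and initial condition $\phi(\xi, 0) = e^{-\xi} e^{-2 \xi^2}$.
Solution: Substitute $\phi = e^{-\xi}u$.
Then $\phi_{\xi} = e^{-\xi}(u_{\xi} - u)$, $\phi_t = e^{-\xi}u_t$; substituting and dividing by $e^{-\xi}$, the lower-order terms cancel: $u_t - u_{\xi} = 0$ (standard advection equation).
Data for $u$: $u(\xi,0) = e^{\xi}\phi(\xi,0) = e^{-2 \xi^2}$.
By characteristics ($d\xi/dt = -1$), $u(\xi,t) = f(\xi + t)$ with $f = u( \cdot , 0)$.
So $u(\xi,t) = e^{-2 (t + \xi)^2}$, and $\phi(\xi,t) = e^{-\xi}u(\xi,t)$.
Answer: $\phi(\xi, t) = e^{-\xi} e^{-2 (\xi + t)^2}$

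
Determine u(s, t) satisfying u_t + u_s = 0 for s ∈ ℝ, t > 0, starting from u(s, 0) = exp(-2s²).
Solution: By method of characteristics (waves move right with speed 1):
Along characteristics s - t = const, u is constant, so u(s,t) = f(s - t) with f = u(·, 0).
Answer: u(s, t) = exp(-2(s - t)²)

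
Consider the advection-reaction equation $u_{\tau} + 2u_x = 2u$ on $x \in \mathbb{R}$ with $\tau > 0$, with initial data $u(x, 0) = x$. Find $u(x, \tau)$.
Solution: Substitute $u = e^{2\tau}w$.
Then $u_{\tau} = e^{2\tau}(w_{\tau} + 2w)$, $u_x = e^{2\tau}w_x$; substituting and dividing by $e^{2\tau}$, the lower-order terms cancel: $w_{\tau} + 2w_x = 0$ (standard advection equation).
Data for $w$: $w(x,0) = u(x,0) = x$.
By characteristics ($dx/d\tau = 2$), $w(x,\tau) = f(x - 2\tau)$ with $f = w( \cdot , 0)$.
So $w(x,\tau) = x - 2 \tau$, and $u(x,\tau) = e^{2\tau}w(x,\tau)$.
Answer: $u(x, \tau) = -2 \tau e^{2 \tau} + x e^{2 \tau}$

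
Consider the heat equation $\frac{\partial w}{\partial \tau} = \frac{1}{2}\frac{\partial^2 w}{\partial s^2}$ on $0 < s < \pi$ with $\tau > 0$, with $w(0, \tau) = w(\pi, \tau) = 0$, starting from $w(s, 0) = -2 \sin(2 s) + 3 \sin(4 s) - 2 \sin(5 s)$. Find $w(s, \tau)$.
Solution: Separating variables: $w = \sum c_n e^{-n^2\tau/2} \sin(ns)$. From $w(s,0) = -2 \sin(2 s) + 3 \sin(4 s) - 2 \sin(5 s)$: $c_2=-2, c_4=3, c_5=-2$.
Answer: $w(s, \tau) = -2 e^{-2 \tau} \sin(2 s) + 3 e^{-8 \tau} \sin(4 s) - 2 e^{-25 \tau/2} \sin(5 s)$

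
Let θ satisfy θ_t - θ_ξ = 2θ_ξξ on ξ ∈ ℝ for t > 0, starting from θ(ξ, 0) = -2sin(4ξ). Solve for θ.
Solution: Change to a moving frame: let η = ξ + t, σ = t and write θ(ξ,t) = u(η,σ).
By the chain rule θ_t = u_σ + u_η, θ_ξ = u_η, θ_ξξ = u_ηη.
Then θ_t - θ_ξ = u_σ: the advection term cancels and the PDE becomes the heat equation u_σ = 2u_ηη on η ∈ ℝ.
Initial data: u(η,0) = θ(η,0) = -2sin(4η).
On η ∈ ℝ each mode satisfies (sin(nη))″ = -n² sin(nη), so exp(-2n²σ) sin(nη) solves the heat equation; by superposition u(η,σ) = Σ c_n exp(-2n²σ) sin(nη).
Reading off the coefficients: c_4=-2, so u(η,σ) = -2exp(-32σ)sin(4η).
Substituting back η = ξ + t, σ = t: θ(ξ,t) = u(ξ + t, t).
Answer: θ(ξ, t) = -2exp(-32t)sin(4t + 4ξ)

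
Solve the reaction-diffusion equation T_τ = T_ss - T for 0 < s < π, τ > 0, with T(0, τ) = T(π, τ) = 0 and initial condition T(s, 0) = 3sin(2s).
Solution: Substitute T = exp(-τ)u, i.e. u = exp(τ)T.
By the product rule, T_τ = exp(-τ)(u_τ - u), T_ss = exp(-τ)u_ss.
Substituting into the PDE and dividing by exp(-τ): u_τ - u = u_ss - u.
The lower-order terms cancel, leaving the standard heat equation u_τ = u_ss.
Initial data for u: u(s,0) = T(s,0) = 3sin(2s). The boundary conditions carry over: u(0,τ) = u(π,τ) = 0.
Solve for u:
  Using separation of variables u = X(s)G(τ):
  Eigenfunctions: sin(ns), n = 1, 2, 3, ...
  General solution: u(s, τ) = Σ c_n sin(ns) exp(-n² τ)
  Matching u(s,0) = 3sin(2s) term by term: c_2=3.
Hence u(s,τ) = 3exp(-4τ)sin(2s).
Transform back: T(s,τ) = exp(-τ)u(s,τ).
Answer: T(s, τ) = 3exp(-5τ)sin(2s)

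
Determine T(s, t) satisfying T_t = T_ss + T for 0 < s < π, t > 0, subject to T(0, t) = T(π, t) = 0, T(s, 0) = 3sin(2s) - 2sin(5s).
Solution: Substitute T = exp(t)u.
Then T_t = exp(t)(u_t + u), T_ss = exp(t)u_ss; substituting and dividing by exp(t), the lower-order terms cancel: u_t = u_ss (standard heat equation).
Data for u: u(s,0) = T(s,0) = 3sin(2s) - 2sin(5s). The boundary conditions carry over: u(0,t) = u(π,t) = 0.
Separating variables: u = Σ c_n exp(-n²t) sin(ns). From u(s,0) = 3sin(2s) - 2sin(5s): c_2=3, c_5=-2.
So u(s,t) = 3exp(-4t)sin(2s) - 2exp(-25t)sin(5s), and T(s,t) = exp(t)u(s,t).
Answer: T(s, t) = 3exp(-3t)sin(2s) - 2exp(-24t)sin(5s)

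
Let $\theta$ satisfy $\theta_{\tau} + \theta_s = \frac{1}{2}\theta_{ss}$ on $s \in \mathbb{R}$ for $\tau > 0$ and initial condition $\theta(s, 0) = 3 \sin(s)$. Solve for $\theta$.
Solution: Change to a moving frame: let $\eta = s - \tau$, $\sigma = \tau$ and write $\theta(s,\tau) = u(\eta,\sigma)$.
By the chain rule $\theta_{\tau} = u_{\sigma} - u_{\eta}$, $\theta_s = u_{\eta}$, $\theta_{ss} = u_{\eta\eta}$.
Then $\theta_{\tau} + \theta_s = u_{\sigma}$: the advection term cancels and the PDE becomes the heat equation $u_{\sigma} = \frac{1}{2}u_{\eta\eta}$ on $\eta \in \mathbb{R}$.
Initial data: $u(\eta,0) = \theta(\eta,0) = 3 \sin(\eta)$.
On $\eta \in \mathbb{R}$ each mode satisfies $(\sin(n\eta))'' = -n^2 \sin(n\eta)$, so $e^{-n^2\sigma/2} \sin(n\eta)$ solves the heat equation; by superposition $u(\eta,\sigma) = \sum c_n e^{-n^2\sigma/2} \sin(n\eta)$.
Reading off the coefficients: $c_1=3$, so $u(\eta,\sigma) = 3 e^{-\sigma/2} \sin(\eta)$.
Substituting back $\eta = s - \tau$, $\sigma = \tau$: $\theta(s,\tau) = u(s - \tau, \tau)$.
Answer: $\theta(s, \tau) = -3 e^{-\tau/2} \sin(\tau - s)$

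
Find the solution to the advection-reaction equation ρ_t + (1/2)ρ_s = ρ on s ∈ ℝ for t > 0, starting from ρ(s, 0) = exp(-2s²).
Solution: Substitute ρ = exp(t)u.
Then ρ_t = exp(t)(u_t + u), ρ_s = exp(t)u_s; substituting and dividing by exp(t), the lower-order terms cancel: u_t + (1/2)u_s = 0 (standard advection equation).
Data for u: u(s,0) = ρ(s,0) = exp(-2s²).
By characteristics (ds/dt = 1/2), u(s,t) = f(s - (1/2)t) with f = u(·, 0).
So u(s,t) = exp(-2(s - t/2)²), and ρ(s,t) = exp(t)u(s,t).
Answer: ρ(s, t) = exp(t)exp(-2(s - t/2)²)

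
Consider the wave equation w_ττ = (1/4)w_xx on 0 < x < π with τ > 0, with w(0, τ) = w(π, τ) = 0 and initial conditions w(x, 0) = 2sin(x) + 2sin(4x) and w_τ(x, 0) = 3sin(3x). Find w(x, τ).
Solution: Separating variables: w = Σ [A_n cos(ω_n τ) + B_n sin(ω_n τ)] sin(nx), ω_n = n/2. From ICs (B_n = velocity coefficient / ω_n): A_1=2, A_4=2, B_3=2.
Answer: w(x, τ) = 2sin(x)cos(τ/2) + 2sin(3x)sin(3τ/2) + 2sin(4x)cos(2τ)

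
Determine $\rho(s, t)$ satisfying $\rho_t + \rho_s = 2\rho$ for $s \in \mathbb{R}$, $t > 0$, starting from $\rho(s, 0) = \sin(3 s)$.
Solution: Substitute $\rho = e^{2t}u$, i.e. $u = e^{-2t}\rho$.
By the product rule, $\rho_t = e^{2t}(u_t + 2u)$, $\rho_s = e^{2t}u_s$.
Substituting into the PDE and dividing by $e^{2t}$: $u_t + 2u + u_s = 2u$.
The lower-order terms cancel, leaving the standard advection equation $u_t + u_s = 0$.
Initial data for $u$: $u(s,0) = \rho(s,0) = \sin(3 s)$.
Solve for $u$:
  By method of characteristics (waves move right with speed 1):
  Along characteristics $s - t =$ const, $u$ is constant, so $u(s,t) = f(s - t)$ with $f = u( \cdot , 0)$.
Hence $u(s,t) = \sin(3 s - 3 t)$.
Transform back: $\rho(s,t) = e^{2t}u(s,t)$.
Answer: $\rho(s, t) = e^{2 t} \sin(3 s - 3 t)$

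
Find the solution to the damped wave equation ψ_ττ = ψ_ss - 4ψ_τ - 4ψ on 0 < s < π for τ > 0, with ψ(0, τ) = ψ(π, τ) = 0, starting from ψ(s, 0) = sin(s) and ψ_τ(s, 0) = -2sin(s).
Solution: Substitute ψ = exp(-2τ)u, i.e. u = exp(2τ)ψ.
By the product rule, ψ_τ = exp(-2τ)(u_τ - 2u), ψ_ττ = exp(-2τ)(u_ττ - 4u_τ + 4u), ψ_ss = exp(-2τ)u_ss.
Substituting into the PDE and dividing by exp(-2τ): u_ττ - 4u_τ + 4u = u_ss - 4(u_τ - 2u) - 4u.
The lower-order terms cancel, leaving the standard wave equation u_ττ = u_ss.
Initial data for u: u(s,0) = ψ(s,0) = sin(s); u_τ(s,0) = ψ_τ(s,0) + 2ψ(s,0) = 0. The boundary conditions carry over: u(0,τ) = u(π,τ) = 0.
Solve for u:
  Using separation of variables u = X(s)T(τ):
  Eigenfunctions: sin(ns), n = 1, 2, 3, ...
  General solution: u(s, τ) = Σ [A_n cos(n τ) + B_n sin(n τ)] sin(ns)
  From u(s,0) = sin(s): A_1=1. From u_τ(s,0) = 0: all B_n = 0.
Hence u(s,τ) = sin(s)cos(τ).
Transform back: ψ(s,τ) = exp(-2τ)u(s,τ).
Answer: ψ(s, τ) = exp(-2τ)sin(s)cos(τ)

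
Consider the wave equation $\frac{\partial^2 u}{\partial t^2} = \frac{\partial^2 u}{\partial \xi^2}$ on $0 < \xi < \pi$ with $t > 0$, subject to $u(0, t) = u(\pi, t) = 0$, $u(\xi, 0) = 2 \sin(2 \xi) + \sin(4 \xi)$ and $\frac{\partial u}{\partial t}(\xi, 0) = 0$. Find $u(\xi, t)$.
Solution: Separating variables: $u = \sum [A_n \cos(\omega_n t) + B_n \sin(\omega_n t)] \sin(n\xi)$, $\omega_n = n$. From ICs: $A_2=2, A_4=1$.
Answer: $u(\xi, t) = 2 \sin(2 \xi) \cos(2 t) + \sin(4 \xi) \cos(4 t)$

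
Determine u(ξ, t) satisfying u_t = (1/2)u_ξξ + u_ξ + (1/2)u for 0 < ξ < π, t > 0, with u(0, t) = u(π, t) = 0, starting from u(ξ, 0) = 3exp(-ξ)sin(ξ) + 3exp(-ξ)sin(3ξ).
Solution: Substitute u = exp(-ξ)w.
Then u_ξ = exp(-ξ)(w_ξ - w), u_ξξ = exp(-ξ)(w_ξξ - 2w_ξ + w), u_t = exp(-ξ)w_t; substituting and dividing by exp(-ξ), the lower-order terms cancel: w_t = (1/2)w_ξξ (standard heat equation).
Data for w: w(ξ,0) = exp(ξ)u(ξ,0) = 3sin(ξ) + 3sin(3ξ). The boundary conditions carry over: w(0,t) = w(π,t) = 0.
Separating variables: w = Σ c_n exp(-n²t/2) sin(nξ). From w(ξ,0) = 3sin(ξ) + 3sin(3ξ): c_1=3, c_3=3.
So w(ξ,t) = 3exp(-t/2)sin(ξ) + 3exp(-9t/2)sin(3ξ), and u(ξ,t) = exp(-ξ)w(ξ,t).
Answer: u(ξ, t) = 3exp(-t/2)exp(-ξ)sin(ξ) + 3exp(-9t/2)exp(-ξ)sin(3ξ)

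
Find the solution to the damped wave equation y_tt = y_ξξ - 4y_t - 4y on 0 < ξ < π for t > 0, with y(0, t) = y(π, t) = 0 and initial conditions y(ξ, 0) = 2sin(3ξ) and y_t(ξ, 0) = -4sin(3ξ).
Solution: Substitute y = exp(-2t)u.
Then y_t = exp(-2t)(u_t - 2u), y_tt = exp(-2t)(u_tt - 4u_t + 4u), y_ξξ = exp(-2t)u_ξξ; substituting and dividing by exp(-2t), the lower-order terms cancel: u_tt = u_ξξ (standard wave equation).
Data for u: u(ξ,0) = y(ξ,0) = 2sin(3ξ); u_t(ξ,0) = y_t(ξ,0) + 2y(ξ,0) = 0. The boundary conditions carry over: u(0,t) = u(π,t) = 0.
Separating variables: u = Σ [A_n cos(ω_n t) + B_n sin(ω_n t)] sin(nξ), ω_n = n. From ICs: A_3=2.
So u(ξ,t) = 2sin(3ξ)cos(3t), and y(ξ,t) = exp(-2t)u(ξ,t).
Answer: y(ξ, t) = 2exp(-2t)sin(3ξ)cos(3t)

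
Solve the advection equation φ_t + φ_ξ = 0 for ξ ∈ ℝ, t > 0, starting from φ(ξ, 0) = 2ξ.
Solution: By characteristics (dξ/dt = 1), φ(ξ,t) = f(ξ - t) with f = φ(·, 0).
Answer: φ(ξ, t) = -2t + 2ξ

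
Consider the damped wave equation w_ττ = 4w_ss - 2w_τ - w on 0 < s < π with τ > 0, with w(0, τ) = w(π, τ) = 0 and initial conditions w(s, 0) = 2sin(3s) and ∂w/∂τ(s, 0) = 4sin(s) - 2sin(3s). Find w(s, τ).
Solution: Substitute w = exp(-τ)u.
Then w_τ = exp(-τ)(u_τ - u), w_ττ = exp(-τ)(u_ττ - 2u_τ + u), w_ss = exp(-τ)u_ss; substituting and dividing by exp(-τ), the lower-order terms cancel: u_ττ = 4u_ss (standard wave equation).
Data for u: u(s,0) = w(s,0) = 2sin(3s); u_τ(s,0) = w_τ(s,0) + w(s,0) = 4sin(s). The boundary conditions carry over: u(0,τ) = u(π,τ) = 0.
Separating variables: u = Σ [A_n cos(ω_n τ) + B_n sin(ω_n τ)] sin(ns), ω_n = 2n. From ICs (B_n = velocity coefficient / ω_n): A_3=2, B_1=2.
So u(s,τ) = 2sin(s)sin(2τ) + 2sin(3s)cos(6τ), and w(s,τ) = exp(-τ)u(s,τ).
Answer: w(s, τ) = 2exp(-τ)sin(s)sin(2τ) + 2exp(-τ)sin(3s)cos(6τ)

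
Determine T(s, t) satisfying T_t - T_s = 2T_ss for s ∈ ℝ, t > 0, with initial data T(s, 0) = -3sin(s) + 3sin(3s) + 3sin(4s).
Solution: Moving frame: η = s + t, σ = t, T = u(η,σ), so T_t = u_σ + u_η and T_ss = u_ηη.
Hence T_t - T_s = u_σ and the PDE becomes the heat equation u_σ = 2u_ηη on η ∈ ℝ.
Initial data: u(η,0) = T(η,0) = -3sin(η) + 3sin(3η) + 3sin(4η). Each mode sin(nη) decays as exp(-2n²σ) on ℝ, so u(η,σ) = Σ c_n exp(-2n²σ) sin(nη) with c_1=-3, c_3=3, c_4=3: u(η,σ) = -3exp(-2σ)sin(η) + 3exp(-18σ)sin(3η) + 3exp(-32σ)sin(4η).
Substituting back: T(s,t) = u(s + t, t).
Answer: T(s, t) = -3exp(-2t)sin(s + t) + 3exp(-18t)sin(3s + 3t) + 3exp(-32t)sin(4s + 4t)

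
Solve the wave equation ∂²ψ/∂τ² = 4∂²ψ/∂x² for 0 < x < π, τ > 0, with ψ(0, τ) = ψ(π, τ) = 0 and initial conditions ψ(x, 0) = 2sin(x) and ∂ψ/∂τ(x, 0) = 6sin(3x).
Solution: Using separation of variables ψ = X(x)T(τ):
Eigenfunctions: sin(nx), n = 1, 2, 3, ...
General solution: ψ(x, τ) = Σ [A_n cos(2n τ) + B_n sin(2n τ)] sin(nx)
From ψ(x,0) = 2sin(x): A_1=2. From ψ_τ(x,0) = 6sin(3x), using ψ_τ(x,0) = Σ ω_n B_n sin(nx) with ω_n = 2n: B_3 = 6/6 = 1.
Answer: ψ(x, τ) = 2sin(x)cos(2τ) + sin(3x)sin(6τ)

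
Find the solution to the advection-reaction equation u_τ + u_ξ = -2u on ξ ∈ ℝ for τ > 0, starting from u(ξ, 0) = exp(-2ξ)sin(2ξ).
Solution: Substitute u = exp(-2ξ)w.
Then u_ξ = exp(-2ξ)(w_ξ - 2w), u_τ = exp(-2ξ)w_τ; substituting and dividing by exp(-2ξ), the lower-order terms cancel: w_τ + w_ξ = 0 (standard advection equation).
Data for w: w(ξ,0) = exp(2ξ)u(ξ,0) = sin(2ξ).
By characteristics (dξ/dτ = 1), w(ξ,τ) = f(ξ - τ) with f = w(·, 0).
So w(ξ,τ) = sin(2ξ - 2τ), and u(ξ,τ) = exp(-2ξ)w(ξ,τ).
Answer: u(ξ, τ) = exp(-2ξ)sin(2ξ - 2τ)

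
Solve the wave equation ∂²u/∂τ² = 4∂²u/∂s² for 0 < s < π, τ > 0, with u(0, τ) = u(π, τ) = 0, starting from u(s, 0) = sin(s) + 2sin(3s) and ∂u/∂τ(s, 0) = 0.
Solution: Using separation of variables u = X(s)T(τ):
Eigenfunctions: sin(ns), n = 1, 2, 3, ...
General solution: u(s, τ) = Σ [A_n cos(2n τ) + B_n sin(2n τ)] sin(ns)
From u(s,0) = sin(s) + 2sin(3s): A_1=1, A_3=2. From u_τ(s,0) = 0: all B_n = 0.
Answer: u(s, τ) = sin(s)cos(2τ) + 2sin(3s)cos(6τ)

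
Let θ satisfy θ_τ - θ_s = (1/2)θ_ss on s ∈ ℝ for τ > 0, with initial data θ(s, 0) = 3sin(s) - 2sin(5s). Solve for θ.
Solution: Change to a moving frame: let η = s + τ, σ = τ and write θ(s,τ) = u(η,σ).
By the chain rule θ_τ = u_σ + u_η, θ_s = u_η, θ_ss = u_ηη.
Then θ_τ - θ_s = u_σ: the advection term cancels and the PDE becomes the heat equation u_σ = (1/2)u_ηη on η ∈ ℝ.
Initial data: u(η,0) = θ(η,0) = 3sin(η) - 2sin(5η).
On η ∈ ℝ each mode satisfies (sin(nη))″ = -n² sin(nη), so exp(-n²σ/2) sin(nη) solves the heat equation; by superposition u(η,σ) = Σ c_n exp(-n²σ/2) sin(nη).
Reading off the coefficients: c_1=3, c_5=-2, so u(η,σ) = 3exp(-σ/2)sin(η) - 2exp(-25σ/2)sin(5η).
Substituting back η = s + τ, σ = τ: θ(s,τ) = u(s + τ, τ).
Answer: θ(s, τ) = 3exp(-τ/2)sin(s + τ) - 2exp(-25τ/2)sin(5s + 5τ)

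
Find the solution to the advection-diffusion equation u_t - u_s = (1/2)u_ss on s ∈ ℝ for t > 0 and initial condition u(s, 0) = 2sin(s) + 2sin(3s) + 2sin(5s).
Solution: Moving frame: η = s + t, σ = t, u = w(η,σ), so u_t = w_σ + w_η and u_ss = w_ηη.
Hence u_t - u_s = w_σ and the PDE becomes the heat equation w_σ = (1/2)w_ηη on η ∈ ℝ.
Initial data: w(η,0) = u(η,0) = 2sin(η) + 2sin(3η) + 2sin(5η). Each mode sin(nη) decays as exp(-n²σ/2) on ℝ, so w(η,σ) = Σ c_n exp(-n²σ/2) sin(nη) with c_1=2, c_3=2, c_5=2: w(η,σ) = 2exp(-σ/2)sin(η) + 2exp(-9σ/2)sin(3η) + 2exp(-25σ/2)sin(5η).
Substituting back: u(s,t) = w(s + t, t).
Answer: u(s, t) = 2exp(-t/2)sin(s + t) + 2exp(-9t/2)sin(3s + 3t) + 2exp(-25t/2)sin(5s + 5t)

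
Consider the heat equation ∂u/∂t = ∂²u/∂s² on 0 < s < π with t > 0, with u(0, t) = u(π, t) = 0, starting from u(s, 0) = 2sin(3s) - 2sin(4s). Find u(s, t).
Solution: Using separation of variables u = X(s)T(t):
Eigenfunctions: sin(ns), n = 1, 2, 3, ...
General solution: u(s, t) = Σ c_n sin(ns) exp(-n² t)
Matching u(s,0) = 2sin(3s) - 2sin(4s) term by term: c_3=2, c_4=-2.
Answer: u(s, t) = 2exp(-9t)sin(3s) - 2exp(-16t)sin(4s)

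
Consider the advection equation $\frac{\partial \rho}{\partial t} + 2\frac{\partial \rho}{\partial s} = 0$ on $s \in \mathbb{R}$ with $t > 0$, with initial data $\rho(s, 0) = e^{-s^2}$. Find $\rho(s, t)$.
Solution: By method of characteristics (waves move right with speed 2):
Along characteristics $s - 2t =$ const, $\rho$ is constant, so $\rho(s,t) = f(s - 2t)$ with $f = \rho( \cdot , 0)$.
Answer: $\rho(s, t) = e^{-(s - 2 t)^2}$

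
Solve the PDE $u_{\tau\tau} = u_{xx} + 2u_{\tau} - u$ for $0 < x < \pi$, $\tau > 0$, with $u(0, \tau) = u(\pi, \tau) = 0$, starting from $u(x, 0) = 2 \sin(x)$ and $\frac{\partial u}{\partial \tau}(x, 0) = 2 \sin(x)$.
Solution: Substitute $u = e^{\tau}w$.
Then $u_{\tau} = e^{\tau}(w_{\tau} + w)$, $u_{\tau\tau} = e^{\tau}(w_{\tau\tau} + 2w_{\tau} + w)$, $u_{xx} = e^{\tau}w_{xx}$; substituting and dividing by $e^{\tau}$, the lower-order terms cancel: $w_{\tau\tau} = w_{xx}$ (standard wave equation).
Data for $w$: $w(x,0) = u(x,0) = 2 \sin(x)$; $w_{\tau}(x,0) = u_{\tau}(x,0) - u(x,0) = 0$. The boundary conditions carry over: $w(0,\tau) = w(\pi,\tau) = 0$.
Separating variables: $w = \sum [A_n \cos(\omega_n \tau) + B_n \sin(\omega_n \tau)] \sin(nx)$, $\omega_n = n$. From ICs: $A_1=2$.
So $w(x,\tau) = 2 \sin(x) \cos(\tau)$, and $u(x,\tau) = e^{\tau}w(x,\tau)$.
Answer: $u(x, \tau) = 2 e^{\tau} \sin(x) \cos(\tau)$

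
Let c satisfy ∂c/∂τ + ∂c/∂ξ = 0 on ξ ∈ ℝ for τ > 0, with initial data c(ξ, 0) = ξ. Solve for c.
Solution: By method of characteristics (waves move right with speed 1):
Along characteristics ξ - τ = const, c is constant, so c(ξ,τ) = f(ξ - τ) with f = c(·, 0).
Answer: c(ξ, τ) = ξ - τ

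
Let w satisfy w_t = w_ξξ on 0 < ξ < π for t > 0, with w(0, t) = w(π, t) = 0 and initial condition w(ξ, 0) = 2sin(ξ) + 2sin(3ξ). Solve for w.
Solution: Using separation of variables w = X(ξ)T(t):
Eigenfunctions: sin(nξ), n = 1, 2, 3, ...
General solution: w(ξ, t) = Σ c_n sin(nξ) exp(-n² t)
Matching w(ξ,0) = 2sin(ξ) + 2sin(3ξ) term by term: c_1=2, c_3=2.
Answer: w(ξ, t) = 2exp(-t)sin(ξ) + 2exp(-9t)sin(3ξ)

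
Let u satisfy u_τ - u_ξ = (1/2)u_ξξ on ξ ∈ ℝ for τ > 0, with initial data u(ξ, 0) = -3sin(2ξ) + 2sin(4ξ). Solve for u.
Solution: Change to a moving frame: let η = ξ + τ, σ = τ and write u(ξ,τ) = w(η,σ).
By the chain rule u_τ = w_σ + w_η, u_ξ = w_η, u_ξξ = w_ηη.
Then u_τ - u_ξ = w_σ: the advection term cancels and the PDE becomes the heat equation w_σ = (1/2)w_ηη on η ∈ ℝ.
Initial data: w(η,0) = u(η,0) = -3sin(2η) + 2sin(4η).
On η ∈ ℝ each mode satisfies (sin(nη))″ = -n² sin(nη), so exp(-n²σ/2) sin(nη) solves the heat equation; by superposition w(η,σ) = Σ c_n exp(-n²σ/2) sin(nη).
Reading off the coefficients: c_2=-3, c_4=2, so w(η,σ) = -3exp(-2σ)sin(2η) + 2exp(-8σ)sin(4η).
Substituting back η = ξ + τ, σ = τ: u(ξ,τ) = w(ξ + τ, τ).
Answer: u(ξ, τ) = -3exp(-2τ)sin(2ξ + 2τ) + 2exp(-8τ)sin(4ξ + 4τ)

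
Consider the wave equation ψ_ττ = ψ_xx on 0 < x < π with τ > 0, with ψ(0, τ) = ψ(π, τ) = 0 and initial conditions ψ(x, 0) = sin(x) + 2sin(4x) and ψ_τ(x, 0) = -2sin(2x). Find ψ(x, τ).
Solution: Using separation of variables ψ = X(x)T(τ):
Eigenfunctions: sin(nx), n = 1, 2, 3, ...
General solution: ψ(x, τ) = Σ [A_n cos(n τ) + B_n sin(n τ)] sin(nx)
From ψ(x,0) = sin(x) + 2sin(4x): A_1=1, A_4=2. From ψ_τ(x,0) = -2sin(2x), using ψ_τ(x,0) = Σ ω_n B_n sin(nx) with ω_n = n: B_2 = (-2)/2 = -1.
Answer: ψ(x, τ) = sin(x)cos(τ) - sin(2x)sin(2τ) + 2sin(4x)cos(4τ)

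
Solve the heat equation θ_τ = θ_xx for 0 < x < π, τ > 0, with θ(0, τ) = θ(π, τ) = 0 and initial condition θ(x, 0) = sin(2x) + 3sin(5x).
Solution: Separating variables: θ = Σ c_n exp(-n²τ) sin(nx). From θ(x,0) = sin(2x) + 3sin(5x): c_2=1, c_5=3.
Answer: θ(x, τ) = exp(-4τ)sin(2x) + 3exp(-25τ)sin(5x)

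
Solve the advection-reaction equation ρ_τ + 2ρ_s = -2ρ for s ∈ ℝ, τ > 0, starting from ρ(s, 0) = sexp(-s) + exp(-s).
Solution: Substitute ρ = exp(-s)u, i.e. u = exp(s)ρ.
By the product rule, ρ_s = exp(-s)(u_s - u), ρ_τ = exp(-s)u_τ.
Substituting into the PDE and dividing by exp(-s): u_τ + 2(u_s - u) = -2u.
The lower-order terms cancel, leaving the standard advection equation u_τ + 2u_s = 0.
Initial data for u: u(s,0) = exp(s)ρ(s,0) = s + 1.
Solve for u:
  By method of characteristics (waves move right with speed 2):
  Along characteristics s - 2τ = const, u is constant, so u(s,τ) = f(s - 2τ) with f = u(·, 0).
Hence u(s,τ) = s - 2τ + 1.
Transform back: ρ(s,τ) = exp(-s)u(s,τ).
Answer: ρ(s, τ) = sexp(-s) - 2τexp(-s) + exp(-s)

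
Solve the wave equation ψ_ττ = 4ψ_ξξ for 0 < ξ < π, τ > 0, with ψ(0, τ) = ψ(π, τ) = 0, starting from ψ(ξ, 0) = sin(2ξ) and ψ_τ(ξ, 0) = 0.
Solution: Separating variables: ψ = Σ [A_n cos(ω_n τ) + B_n sin(ω_n τ)] sin(nξ), ω_n = 2n. From ICs: A_2=1.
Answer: ψ(ξ, τ) = sin(2ξ)cos(4τ)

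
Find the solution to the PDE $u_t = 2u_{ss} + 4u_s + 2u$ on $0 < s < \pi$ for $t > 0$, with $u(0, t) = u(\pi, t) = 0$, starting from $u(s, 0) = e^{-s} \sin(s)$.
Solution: Substitute $u = e^{-s}w$, i.e. $w = e^{s}u$.
By the product rule, $u_s = e^{-s}(w_s - w)$, $u_{ss} = e^{-s}(w_{ss} - 2w_s + w)$, $u_t = e^{-s}w_t$.
Substituting into the PDE and dividing by $e^{-s}$: $w_t = 2(w_{ss} - 2w_s + w) + 4(w_s - w) + 2w$.
The lower-order terms cancel, leaving the standard heat equation $w_t = 2w_{ss}$.
Initial data for $w$: $w(s,0) = e^{s}u(s,0) = \sin(s)$. The boundary conditions carry over: $w(0,t) = w(\pi,t) = 0$.
Solve for $w$:
  Using separation of variables $w = X(s)T(t)$:
  Eigenfunctions: $\sin(ns)$, $n = 1, 2, 3, \ldots$
  General solution: $w(s, t) = \sum c_n \sin(ns) e^{-2n^2 t}$
  Matching $w(s,0) = \sin(s)$ term by term: $c_1=1$.
Hence $w(s,t) = e^{-2 t} \sin(s)$.
Transform back: $u(s,t) = e^{-s}w(s,t)$.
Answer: $u(s, t) = e^{-s} e^{-2 t} \sin(s)$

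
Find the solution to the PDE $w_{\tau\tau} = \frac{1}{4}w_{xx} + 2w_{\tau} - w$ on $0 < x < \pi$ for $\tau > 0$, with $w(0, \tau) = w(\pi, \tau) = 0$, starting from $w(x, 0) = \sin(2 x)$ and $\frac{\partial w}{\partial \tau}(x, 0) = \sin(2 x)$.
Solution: Substitute $w = e^{\tau}u$, i.e. $u = e^{-\tau}w$.
By the product rule, $w_{\tau} = e^{\tau}(u_{\tau} + u)$, $w_{\tau\tau} = e^{\tau}(u_{\tau\tau} + 2u_{\tau} + u)$, $w_{xx} = e^{\tau}u_{xx}$.
Substituting into the PDE and dividing by $e^{\tau}$: $u_{\tau\tau} + 2u_{\tau} + u = \frac{1}{4}u_{xx} + 2(u_{\tau} + u) - u$.
The lower-order terms cancel, leaving the standard wave equation $u_{\tau\tau} = \frac{1}{4}u_{xx}$.
Initial data for $u$: $u(x,0) = w(x,0) = \sin(2 x)$; $u_{\tau}(x,0) = w_{\tau}(x,0) - w(x,0) = 0$. The boundary conditions carry over: $u(0,\tau) = u(\pi,\tau) = 0$.
Solve for $u$:
  Using separation of variables $u = X(x)T(\tau)$:
  Eigenfunctions: $\sin(nx)$, $n = 1, 2, 3, \ldots$
  General solution: $u(x, \tau) = \sum [A_n \cos(n \tau/2) + B_n \sin(n \tau/2)] \sin(nx)$
  From $u(x,0) = \sin(2 x)$: $A_2=1$. From $u_{\tau}(x,0) = 0$: all $B_n = 0$.
Hence $u(x,\tau) = \sin(2 x) \cos(\tau)$.
Transform back: $w(x,\tau) = e^{\tau}u(x,\tau)$.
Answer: $w(x, \tau) = e^{\tau} \sin(2 x) \cos(\tau)$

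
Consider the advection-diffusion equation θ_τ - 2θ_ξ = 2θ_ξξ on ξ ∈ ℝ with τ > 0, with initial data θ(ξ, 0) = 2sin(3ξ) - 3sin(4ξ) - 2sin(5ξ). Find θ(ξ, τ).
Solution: Moving frame: η = ξ + 2τ, σ = τ, θ = u(η,σ), so θ_τ = u_σ + 2u_η and θ_ξξ = u_ηη.
Hence θ_τ - 2θ_ξ = u_σ and the PDE becomes the heat equation u_σ = 2u_ηη on η ∈ ℝ.
Initial data: u(η,0) = θ(η,0) = 2sin(3η) - 3sin(4η) - 2sin(5η). Each mode sin(nη) decays as exp(-2n²σ) on ℝ, so u(η,σ) = Σ c_n exp(-2n²σ) sin(nη) with c_3=2, c_4=-3, c_5=-2: u(η,σ) = 2exp(-18σ)sin(3η) - 3exp(-32σ)sin(4η) - 2exp(-50σ)sin(5η).
Substituting back: θ(ξ,τ) = u(ξ + 2τ, τ).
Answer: θ(ξ, τ) = 2exp(-18τ)sin(3ξ + 6τ) - 3exp(-32τ)sin(4ξ + 8τ) - 2exp(-50τ)sin(5ξ + 10τ)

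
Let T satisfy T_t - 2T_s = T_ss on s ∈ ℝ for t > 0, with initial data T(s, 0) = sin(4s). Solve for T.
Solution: Moving frame: η = s + 2t, σ = t, T = u(η,σ), so T_t = u_σ + 2u_η and T_ss = u_ηη.
Hence T_t - 2T_s = u_σ and the PDE becomes the heat equation u_σ = u_ηη on η ∈ ℝ.
Initial data: u(η,0) = T(η,0) = sin(4η). Each mode sin(nη) decays as exp(-n²σ) on ℝ, so u(η,σ) = Σ c_n exp(-n²σ) sin(nη) with c_4=1: u(η,σ) = exp(-16σ)sin(4η).
Substituting back: T(s,t) = u(s + 2t, t).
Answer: T(s, t) = exp(-16t)sin(4s + 8t)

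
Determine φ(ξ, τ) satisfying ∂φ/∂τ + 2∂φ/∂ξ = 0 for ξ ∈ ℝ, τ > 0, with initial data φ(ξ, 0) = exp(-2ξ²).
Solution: By characteristics (dξ/dτ = 2), φ(ξ,τ) = f(ξ - 2τ) with f = φ(·, 0).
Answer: φ(ξ, τ) = exp(-2(ξ - 2τ)²)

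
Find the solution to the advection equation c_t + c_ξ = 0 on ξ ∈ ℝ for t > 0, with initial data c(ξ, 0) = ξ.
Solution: By characteristics (dξ/dt = 1), c(ξ,t) = f(ξ - t) with f = c(·, 0).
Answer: c(ξ, t) = -t + ξ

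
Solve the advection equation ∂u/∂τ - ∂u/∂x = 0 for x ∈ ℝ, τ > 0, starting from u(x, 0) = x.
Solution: By characteristics (dx/dτ = -1), u(x,τ) = f(x + τ) with f = u(·, 0).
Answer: u(x, τ) = x + τ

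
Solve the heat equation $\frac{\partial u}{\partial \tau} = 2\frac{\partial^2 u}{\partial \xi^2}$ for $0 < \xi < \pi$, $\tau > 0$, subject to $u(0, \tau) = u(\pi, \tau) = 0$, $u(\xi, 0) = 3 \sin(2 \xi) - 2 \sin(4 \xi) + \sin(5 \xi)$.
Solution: Separating variables: $u = \sum c_n e^{-2n^2\tau} \sin(n\xi)$. From $u(\xi,0) = 3 \sin(2 \xi) - 2 \sin(4 \xi) + \sin(5 \xi)$: $c_2=3, c_4=-2, c_5=1$.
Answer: $u(\xi, \tau) = 3 e^{-8 \tau} \sin(2 \xi) - 2 e^{-32 \tau} \sin(4 \xi) + e^{-50 \tau} \sin(5 \xi)$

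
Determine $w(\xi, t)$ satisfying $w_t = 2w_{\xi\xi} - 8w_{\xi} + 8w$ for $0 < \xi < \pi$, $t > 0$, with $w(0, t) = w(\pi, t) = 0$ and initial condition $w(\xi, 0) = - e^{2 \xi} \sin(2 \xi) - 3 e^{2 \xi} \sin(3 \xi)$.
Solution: Substitute $w = e^{2\xi}u$.
Then $w_{\xi} = e^{2\xi}(u_{\xi} + 2u)$, $w_{\xi\xi} = e^{2\xi}(u_{\xi\xi} + 4u_{\xi} + 4u)$, $w_t = e^{2\xi}u_t$; substituting and dividing by $e^{2\xi}$, the lower-order terms cancel: $u_t = 2u_{\xi\xi}$ (standard heat equation).
Data for $u$: $u(\xi,0) = e^{-2\xi}w(\xi,0) = - \sin(2 \xi) - 3 \sin(3 \xi)$. The boundary conditions carry over: $u(0,t) = u(\pi,t) = 0$.
Separating variables: $u = \sum c_n e^{-2n^2t} \sin(n\xi)$. From $u(\xi,0) = - \sin(2 \xi) - 3 \sin(3 \xi)$: $c_2=-1, c_3=-3$.
So $u(\xi,t) = - e^{-8 t} \sin(2 \xi) - 3 e^{-18 t} \sin(3 \xi)$, and $w(\xi,t) = e^{2\xi}u(\xi,t)$.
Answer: $w(\xi, t) = - e^{2 \xi} e^{-8 t} \sin(2 \xi) - 3 e^{2 \xi} e^{-18 t} \sin(3 \xi)$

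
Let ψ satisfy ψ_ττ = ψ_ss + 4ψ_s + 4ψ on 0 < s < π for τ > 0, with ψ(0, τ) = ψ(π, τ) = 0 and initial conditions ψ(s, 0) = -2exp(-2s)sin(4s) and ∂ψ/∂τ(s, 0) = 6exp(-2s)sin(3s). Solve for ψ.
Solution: Substitute ψ = exp(-2s)u.
Then ψ_s = exp(-2s)(u_s - 2u), ψ_ss = exp(-2s)(u_ss - 4u_s + 4u), ψ_ττ = exp(-2s)u_ττ; substituting and dividing by exp(-2s), the lower-order terms cancel: u_ττ = u_ss (standard wave equation).
Data for u: u(s,0) = exp(2s)ψ(s,0) = -2sin(4s); u_τ(s,0) = exp(2s)ψ_τ(s,0) = 6sin(3s). The boundary conditions carry over: u(0,τ) = u(π,τ) = 0.
Separating variables: u = Σ [A_n cos(ω_n τ) + B_n sin(ω_n τ)] sin(ns), ω_n = n. From ICs (B_n = velocity coefficient / ω_n): A_4=-2, B_3=2.
So u(s,τ) = 2sin(3s)sin(3τ) - 2sin(4s)cos(4τ), and ψ(s,τ) = exp(-2s)u(s,τ).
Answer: ψ(s, τ) = 2exp(-2s)sin(3s)sin(3τ) - 2exp(-2s)sin(4s)cos(4τ)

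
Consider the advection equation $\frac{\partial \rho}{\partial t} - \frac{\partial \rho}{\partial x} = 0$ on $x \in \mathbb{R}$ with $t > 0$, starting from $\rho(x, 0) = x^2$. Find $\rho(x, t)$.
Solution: By characteristics ($dx/dt = -1$), $\rho(x,t) = f(x + t)$ with $f = \rho( \cdot , 0)$.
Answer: $\rho(x, t) = t^2 + 2 t x + x^2$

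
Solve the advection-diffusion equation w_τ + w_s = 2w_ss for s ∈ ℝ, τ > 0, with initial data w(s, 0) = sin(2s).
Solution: Change to a moving frame: let η = s - τ, σ = τ and write w(s,τ) = u(η,σ).
By the chain rule w_τ = u_σ - u_η, w_s = u_η, w_ss = u_ηη.
Then w_τ + w_s = u_σ: the advection term cancels and the PDE becomes the heat equation u_σ = 2u_ηη on η ∈ ℝ.
Initial data: u(η,0) = w(η,0) = sin(2η).
On η ∈ ℝ each mode satisfies (sin(nη))″ = -n² sin(nη), so exp(-2n²σ) sin(nη) solves the heat equation; by superposition u(η,σ) = Σ c_n exp(-2n²σ) sin(nη).
Reading off the coefficients: c_2=1, so u(η,σ) = exp(-8σ)sin(2η).
Substituting back η = s - τ, σ = τ: w(s,τ) = u(s - τ, τ).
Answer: w(s, τ) = exp(-8τ)sin(2s - 2τ)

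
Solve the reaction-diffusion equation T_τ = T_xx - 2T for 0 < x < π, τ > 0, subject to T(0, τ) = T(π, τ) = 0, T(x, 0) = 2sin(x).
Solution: Substitute T = exp(-2τ)u, i.e. u = exp(2τ)T.
By the product rule, T_τ = exp(-2τ)(u_τ - 2u), T_xx = exp(-2τ)u_xx.
Substituting into the PDE and dividing by exp(-2τ): u_τ - 2u = u_xx - 2u.
The lower-order terms cancel, leaving the standard heat equation u_τ = u_xx.
Initial data for u: u(x,0) = T(x,0) = 2sin(x). The boundary conditions carry over: u(0,τ) = u(π,τ) = 0.
Solve for u:
  Using separation of variables u = X(x)G(τ):
  Eigenfunctions: sin(nx), n = 1, 2, 3, ...
  General solution: u(x, τ) = Σ c_n sin(nx) exp(-n² τ)
  Matching u(x,0) = 2sin(x) term by term: c_1=2.
Hence u(x,τ) = 2exp(-τ)sin(x).
Transform back: T(x,τ) = exp(-2τ)u(x,τ).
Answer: T(x, τ) = 2exp(-3τ)sin(x)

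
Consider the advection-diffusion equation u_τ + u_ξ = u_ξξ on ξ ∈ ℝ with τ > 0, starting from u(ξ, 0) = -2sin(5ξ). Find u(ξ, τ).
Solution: Change to a moving frame: let η = ξ - τ, σ = τ and write u(ξ,τ) = w(η,σ).
By the chain rule u_τ = w_σ - w_η, u_ξ = w_η, u_ξξ = w_ηη.
Then u_τ + u_ξ = w_σ: the advection term cancels and the PDE becomes the heat equation w_σ = w_ηη on η ∈ ℝ.
Initial data: w(η,0) = u(η,0) = -2sin(5η).
On η ∈ ℝ each mode satisfies (sin(nη))″ = -n² sin(nη), so exp(-n²σ) sin(nη) solves the heat equation; by superposition w(η,σ) = Σ c_n exp(-n²σ) sin(nη).
Reading off the coefficients: c_5=-2, so w(η,σ) = -2exp(-25σ)sin(5η).
Substituting back η = ξ - τ, σ = τ: u(ξ,τ) = w(ξ - τ, τ).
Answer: u(ξ, τ) = -2exp(-25τ)sin(5ξ - 5τ)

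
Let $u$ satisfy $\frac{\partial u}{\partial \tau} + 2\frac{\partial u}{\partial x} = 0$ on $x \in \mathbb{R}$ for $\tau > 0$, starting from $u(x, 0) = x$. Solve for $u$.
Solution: By characteristics ($dx/d\tau = 2$), $u(x,\tau) = f(x - 2\tau)$ with $f = u( \cdot , 0)$.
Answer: $u(x, \tau) = -2 \tau + x$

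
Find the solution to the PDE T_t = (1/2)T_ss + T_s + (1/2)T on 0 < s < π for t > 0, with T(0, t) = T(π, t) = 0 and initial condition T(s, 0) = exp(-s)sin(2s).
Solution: Substitute T = exp(-s)u.
Then T_s = exp(-s)(u_s - u), T_ss = exp(-s)(u_ss - 2u_s + u), T_t = exp(-s)u_t; substituting and dividing by exp(-s), the lower-order terms cancel: u_t = (1/2)u_ss (standard heat equation).
Data for u: u(s,0) = exp(s)T(s,0) = sin(2s). The boundary conditions carry over: u(0,t) = u(π,t) = 0.
Separating variables: u = Σ c_n exp(-n²t/2) sin(ns). From u(s,0) = sin(2s): c_2=1.
So u(s,t) = exp(-2t)sin(2s), and T(s,t) = exp(-s)u(s,t).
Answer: T(s, t) = exp(-s)exp(-2t)sin(2s)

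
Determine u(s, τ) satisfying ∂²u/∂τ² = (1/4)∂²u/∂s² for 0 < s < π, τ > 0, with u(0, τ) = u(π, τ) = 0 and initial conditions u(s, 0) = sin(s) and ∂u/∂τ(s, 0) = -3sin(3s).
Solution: Using separation of variables u = X(s)T(τ):
Eigenfunctions: sin(ns), n = 1, 2, 3, ...
General solution: u(s, τ) = Σ [A_n cos(n τ/2) + B_n sin(n τ/2)] sin(ns)
From u(s,0) = sin(s): A_1=1. From u_τ(s,0) = -3sin(3s), using u_τ(s,0) = Σ ω_n B_n sin(ns) with ω_n = n/2: B_3 = (-3)/(3/2) = -2.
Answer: u(s, τ) = sin(s)cos(τ/2) - 2sin(3s)sin(3τ/2)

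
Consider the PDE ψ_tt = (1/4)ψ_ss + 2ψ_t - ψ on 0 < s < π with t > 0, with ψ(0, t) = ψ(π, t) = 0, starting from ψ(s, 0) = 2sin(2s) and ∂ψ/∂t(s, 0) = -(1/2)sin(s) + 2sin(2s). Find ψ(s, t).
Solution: Substitute ψ = exp(t)u.
Then ψ_t = exp(t)(u_t + u), ψ_tt = exp(t)(u_tt + 2u_t + u), ψ_ss = exp(t)u_ss; substituting and dividing by exp(t), the lower-order terms cancel: u_tt = (1/4)u_ss (standard wave equation).
Data for u: u(s,0) = ψ(s,0) = 2sin(2s); u_t(s,0) = ψ_t(s,0) - ψ(s,0) = -(1/2)sin(s). The boundary conditions carry over: u(0,t) = u(π,t) = 0.
Separating variables: u = Σ [A_n cos(ω_n t) + B_n sin(ω_n t)] sin(ns), ω_n = n/2. From ICs (B_n = velocity coefficient / ω_n): A_2=2, B_1=-1.
So u(s,t) = -sin(s)sin(t/2) + 2sin(2s)cos(t), and ψ(s,t) = exp(t)u(s,t).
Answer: ψ(s, t) = -exp(t)sin(s)sin(t/2) + 2exp(t)sin(2s)cos(t)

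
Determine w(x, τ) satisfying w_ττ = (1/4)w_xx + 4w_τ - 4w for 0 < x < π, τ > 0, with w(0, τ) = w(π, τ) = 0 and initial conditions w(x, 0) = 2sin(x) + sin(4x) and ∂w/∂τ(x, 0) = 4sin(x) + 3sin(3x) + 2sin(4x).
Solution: Substitute w = exp(2τ)u.
Then w_τ = exp(2τ)(u_τ + 2u), w_ττ = exp(2τ)(u_ττ + 4u_τ + 4u), w_xx = exp(2τ)u_xx; substituting and dividing by exp(2τ), the lower-order terms cancel: u_ττ = (1/4)u_xx (standard wave equation).
Data for u: u(x,0) = w(x,0) = 2sin(x) + sin(4x); u_τ(x,0) = w_τ(x,0) - 2w(x,0) = 3sin(3x). The boundary conditions carry over: u(0,τ) = u(π,τ) = 0.
Separating variables: u = Σ [A_n cos(ω_n τ) + B_n sin(ω_n τ)] sin(nx), ω_n = n/2. From ICs (B_n = velocity coefficient / ω_n): A_1=2, A_4=1, B_3=2.
So u(x,τ) = 2sin(x)cos(τ/2) + 2sin(3x)sin(3τ/2) + sin(4x)cos(2τ), and w(x,τ) = exp(2τ)u(x,τ).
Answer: w(x, τ) = 2exp(2τ)sin(x)cos(τ/2) + 2exp(2τ)sin(3x)sin(3τ/2) + exp(2τ)sin(4x)cos(2τ)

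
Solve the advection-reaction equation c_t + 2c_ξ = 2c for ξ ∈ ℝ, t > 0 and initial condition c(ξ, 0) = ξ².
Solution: Substitute c = exp(2t)u, i.e. u = exp(-2t)c.
By the product rule, c_t = exp(2t)(u_t + 2u), c_ξ = exp(2t)u_ξ.
Substituting into the PDE and dividing by exp(2t): u_t + 2u + 2u_ξ = 2u.
The lower-order terms cancel, leaving the standard advection equation u_t + 2u_ξ = 0.
Initial data for u: u(ξ,0) = c(ξ,0) = ξ².
Solve for u:
  By method of characteristics (waves move right with speed 2):
  Along characteristics ξ - 2t = const, u is constant, so u(ξ,t) = f(ξ - 2t) with f = u(·, 0).
Hence u(ξ,t) = 4t² - 4tξ + ξ².
Transform back: c(ξ,t) = exp(2t)u(ξ,t).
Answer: c(ξ, t) = 4t²exp(2t) - 4tξexp(2t) + ξ²exp(2t)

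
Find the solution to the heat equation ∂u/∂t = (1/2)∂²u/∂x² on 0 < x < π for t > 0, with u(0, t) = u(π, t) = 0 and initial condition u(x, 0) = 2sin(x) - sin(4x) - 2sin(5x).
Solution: Using separation of variables u = X(x)T(t):
Eigenfunctions: sin(nx), n = 1, 2, 3, ...
General solution: u(x, t) = Σ c_n sin(nx) exp(-n² t/2)
Matching u(x,0) = 2sin(x) - sin(4x) - 2sin(5x) term by term: c_1=2, c_4=-1, c_5=-2.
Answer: u(x, t) = -exp(-8t)sin(4x) + 2exp(-t/2)sin(x) - 2exp(-25t/2)sin(5x)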